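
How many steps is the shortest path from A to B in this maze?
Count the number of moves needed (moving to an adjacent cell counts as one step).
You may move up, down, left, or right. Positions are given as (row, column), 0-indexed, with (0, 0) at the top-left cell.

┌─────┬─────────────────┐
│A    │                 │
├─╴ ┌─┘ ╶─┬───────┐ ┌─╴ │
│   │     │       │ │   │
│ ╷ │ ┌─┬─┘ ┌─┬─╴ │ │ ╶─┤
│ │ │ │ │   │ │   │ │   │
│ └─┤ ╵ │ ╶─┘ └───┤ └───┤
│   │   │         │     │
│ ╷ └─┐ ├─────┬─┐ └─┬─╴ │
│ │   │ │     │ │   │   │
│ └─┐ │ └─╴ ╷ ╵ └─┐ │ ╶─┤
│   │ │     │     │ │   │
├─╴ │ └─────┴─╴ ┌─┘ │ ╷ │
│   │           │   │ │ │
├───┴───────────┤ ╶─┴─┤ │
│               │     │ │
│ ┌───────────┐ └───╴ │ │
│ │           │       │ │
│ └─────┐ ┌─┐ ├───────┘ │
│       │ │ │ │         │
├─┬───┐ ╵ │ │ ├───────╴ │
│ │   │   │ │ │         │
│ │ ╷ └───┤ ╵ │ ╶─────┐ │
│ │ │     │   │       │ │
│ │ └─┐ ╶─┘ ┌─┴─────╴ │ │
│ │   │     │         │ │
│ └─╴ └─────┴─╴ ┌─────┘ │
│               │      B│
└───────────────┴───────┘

Using BFS to find shortest path:
Start: (0, 0), End: (13, 11)
Path found:
(0,0) → (0,1) → (1,1) → (1,0) → (2,0) → (3,0) → (3,1) → (4,1) → (4,2) → (5,2) → (6,2) → (6,3) → (6,4) → (6,5) → (6,6) → (6,7) → (5,7) → (5,6) → (4,6) → (4,5) → (5,5) → (5,4) → (5,3) → (4,3) → (3,3) → (3,2) → (2,2) → (1,2) → (1,3) → (0,3) → (0,4) → (0,5) → (0,6) → (0,7) → (0,8) → (0,9) → (1,9) → (2,9) → (3,9) → (3,10) → (3,11) → (4,11) → (4,10) → (5,10) → (5,11) → (6,11) → (7,11) → (8,11) → (9,11) → (10,11) → (11,11) → (12,11) → (13,11)
Number of steps: 52

Solution:

┌─────┬─────────────────┐
│A ↓  │↱ → → → → → ↓    │
├─╴ ┌─┘ ╶─┬───────┐ ┌─╴ │
│↓ ↲│↱ ↑  │       │↓│   │
│ ╷ │ ┌─┬─┘ ┌─┬─╴ │ │ ╶─┤
│↓│ │↑│ │   │ │   │↓│   │
│ └─┤ ╵ │ ╶─┘ └───┤ └───┤
│↳ ↓│↑ ↰│         │↳ → ↓│
│ ╷ └─┐ ├─────┬─┐ └─┬─╴ │
│ │↳ ↓│↑│  ↓ ↰│ │   │↓ ↲│
│ └─┐ │ └─╴ ╷ ╵ └─┐ │ ╶─┤
│   │↓│↑ ← ↲│↑ ↰  │ │↳ ↓│
├─╴ │ └─────┴─╴ ┌─┘ │ ╷ │
│   │↳ → → → → ↑│   │ │↓│
├───┴───────────┤ ╶─┴─┤ │
│               │     │↓│
│ ┌───────────┐ └───╴ │ │
│ │           │       │↓│
│ └─────┐ ┌─┐ ├───────┘ │
│       │ │ │ │        ↓│
├─┬───┐ ╵ │ │ ├───────╴ │
│ │   │   │ │ │        ↓│
│ │ ╷ └───┤ ╵ │ ╶─────┐ │
│ │ │     │   │       │↓│
│ │ └─┐ ╶─┘ ┌─┴─────╴ │ │
│ │   │     │         │↓│
│ └─╴ └─────┴─╴ ┌─────┘ │
│               │      B│
└───────────────┴───────┘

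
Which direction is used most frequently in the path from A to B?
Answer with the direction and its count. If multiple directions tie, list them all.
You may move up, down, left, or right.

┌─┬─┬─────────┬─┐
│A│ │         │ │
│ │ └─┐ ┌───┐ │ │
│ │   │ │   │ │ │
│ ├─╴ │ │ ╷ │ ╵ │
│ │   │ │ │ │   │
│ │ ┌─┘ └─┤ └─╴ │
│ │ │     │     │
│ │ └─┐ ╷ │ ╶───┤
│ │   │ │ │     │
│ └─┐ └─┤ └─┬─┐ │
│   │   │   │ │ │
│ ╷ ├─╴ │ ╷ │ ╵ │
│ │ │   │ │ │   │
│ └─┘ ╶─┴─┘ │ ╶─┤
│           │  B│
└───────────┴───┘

Directions: down, down, down, down, down, down, down, right, right, right, right, right, up, up, left, up, up, left, up, up, up, right, right, right, down, down, right, down, left, left, down, right, right, down, down, left, down, right
Counts: {'down': 14, 'right': 12, 'up': 7, 'left': 5}
Most common: down (14 times)

Solution:

┌─┬─┬─────────┬─┐
│A│ │  ↱ → → ↓│ │
│ │ └─┐ ┌───┐ │ │
│↓│   │↑│   │↓│ │
│ ├─╴ │ │ ╷ │ ╵ │
│↓│   │↑│ │ │↳ ↓│
│ │ ┌─┘ └─┤ └─╴ │
│↓│ │  ↑ ↰│↓ ← ↲│
│ │ └─┐ ╷ │ ╶───┤
│↓│   │ │↑│↳ → ↓│
│ └─┐ └─┤ └─┬─┐ │
│↓  │   │↑ ↰│ │↓│
│ ╷ ├─╴ │ ╷ │ ╵ │
│↓│ │   │ │↑│↓ ↲│
│ └─┘ ╶─┴─┘ │ ╶─┤
│↳ → → → → ↑│↳ B│
└───────────┴───┘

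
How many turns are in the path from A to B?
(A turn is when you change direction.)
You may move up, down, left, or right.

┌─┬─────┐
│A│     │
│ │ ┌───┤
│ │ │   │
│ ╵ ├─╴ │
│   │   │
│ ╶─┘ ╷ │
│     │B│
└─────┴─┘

Directions: down, down, down, right, right, up, right, down
Number of turns: 4

Solution:

┌─┬─────┐
│A│     │
│ │ ┌───┤
│↓│ │   │
│ ╵ ├─╴ │
│↓  │↱ ↓│
│ ╶─┘ ╷ │
│↳ → ↑│B│
└─────┴─┘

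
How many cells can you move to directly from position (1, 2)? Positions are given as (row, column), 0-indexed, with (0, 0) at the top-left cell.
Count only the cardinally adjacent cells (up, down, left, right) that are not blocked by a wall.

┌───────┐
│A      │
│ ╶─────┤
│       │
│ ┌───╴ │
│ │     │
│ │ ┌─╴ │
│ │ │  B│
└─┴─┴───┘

Checking passable neighbors of (1, 2):
Neighbors: (1, 1), (1, 3)
Count: 2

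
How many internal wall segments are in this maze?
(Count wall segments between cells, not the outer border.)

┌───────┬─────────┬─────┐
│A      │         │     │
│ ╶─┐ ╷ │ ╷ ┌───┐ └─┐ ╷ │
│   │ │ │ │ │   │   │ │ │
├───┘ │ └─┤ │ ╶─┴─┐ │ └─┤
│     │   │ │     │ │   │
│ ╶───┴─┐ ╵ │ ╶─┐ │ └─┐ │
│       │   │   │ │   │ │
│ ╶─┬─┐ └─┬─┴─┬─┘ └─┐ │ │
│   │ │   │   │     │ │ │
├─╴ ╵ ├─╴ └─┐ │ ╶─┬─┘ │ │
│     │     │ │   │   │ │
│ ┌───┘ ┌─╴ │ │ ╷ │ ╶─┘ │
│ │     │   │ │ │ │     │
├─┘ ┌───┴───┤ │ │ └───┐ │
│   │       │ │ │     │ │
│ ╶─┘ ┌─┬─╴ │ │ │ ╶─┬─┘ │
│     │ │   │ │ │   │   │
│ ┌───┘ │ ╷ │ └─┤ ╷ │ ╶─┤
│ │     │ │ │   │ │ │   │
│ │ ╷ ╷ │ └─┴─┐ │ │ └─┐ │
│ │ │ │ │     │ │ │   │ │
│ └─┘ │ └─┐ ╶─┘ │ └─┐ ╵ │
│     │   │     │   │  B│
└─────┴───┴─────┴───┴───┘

Counting internal wall segments:
Total internal walls: 121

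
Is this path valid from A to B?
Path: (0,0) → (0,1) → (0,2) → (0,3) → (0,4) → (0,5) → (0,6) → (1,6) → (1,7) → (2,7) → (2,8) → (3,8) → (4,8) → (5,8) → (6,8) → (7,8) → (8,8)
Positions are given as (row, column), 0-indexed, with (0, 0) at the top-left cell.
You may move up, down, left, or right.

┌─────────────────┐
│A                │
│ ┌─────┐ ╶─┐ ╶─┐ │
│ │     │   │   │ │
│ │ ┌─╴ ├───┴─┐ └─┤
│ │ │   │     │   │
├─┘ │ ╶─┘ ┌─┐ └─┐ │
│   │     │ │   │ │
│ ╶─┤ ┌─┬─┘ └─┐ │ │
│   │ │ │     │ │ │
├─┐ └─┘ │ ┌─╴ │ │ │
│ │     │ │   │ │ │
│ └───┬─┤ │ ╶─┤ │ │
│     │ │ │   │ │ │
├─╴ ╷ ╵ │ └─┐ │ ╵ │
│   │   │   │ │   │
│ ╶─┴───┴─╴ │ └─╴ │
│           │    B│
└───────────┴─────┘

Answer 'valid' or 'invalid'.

Checking path validity:
Result: All consecutive moves are passable.

valid

Correct solution:

┌─────────────────┐
│A → → → → → ↓    │
│ ┌─────┐ ╶─┐ ╶─┐ │
│ │     │   │↳ ↓│ │
│ │ ┌─╴ ├───┴─┐ └─┤
│ │ │   │     │↳ ↓│
├─┘ │ ╶─┘ ┌─┐ └─┐ │
│   │     │ │   │↓│
│ ╶─┤ ┌─┬─┘ └─┐ │ │
│   │ │ │     │ │↓│
├─┐ └─┘ │ ┌─╴ │ │ │
│ │     │ │   │ │↓│
│ └───┬─┤ │ ╶─┤ │ │
│     │ │ │   │ │↓│
├─╴ ╷ ╵ │ └─┐ │ ╵ │
│   │   │   │ │  ↓│
│ ╶─┴───┴─╴ │ └─╴ │
│           │    B│
└───────────┴─────┘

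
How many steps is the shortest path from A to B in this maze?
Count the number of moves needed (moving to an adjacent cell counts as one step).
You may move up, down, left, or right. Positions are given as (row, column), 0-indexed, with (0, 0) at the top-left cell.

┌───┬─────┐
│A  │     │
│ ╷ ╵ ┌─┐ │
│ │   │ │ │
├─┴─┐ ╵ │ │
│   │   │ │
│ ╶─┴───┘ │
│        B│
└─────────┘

Using BFS to find shortest path:
Start: (0, 0), End: (3, 4)
Path found:
(0,0) → (0,1) → (1,1) → (1,2) → (0,2) → (0,3) → (0,4) → (1,4) → (2,4) → (3,4)
Number of steps: 9

Solution:

┌───┬─────┐
│A ↓│↱ → ↓│
│ ╷ ╵ ┌─┐ │
│ │↳ ↑│ │↓│
├─┴─┐ ╵ │ │
│   │   │↓│
│ ╶─┴───┘ │
│        B│
└─────────┘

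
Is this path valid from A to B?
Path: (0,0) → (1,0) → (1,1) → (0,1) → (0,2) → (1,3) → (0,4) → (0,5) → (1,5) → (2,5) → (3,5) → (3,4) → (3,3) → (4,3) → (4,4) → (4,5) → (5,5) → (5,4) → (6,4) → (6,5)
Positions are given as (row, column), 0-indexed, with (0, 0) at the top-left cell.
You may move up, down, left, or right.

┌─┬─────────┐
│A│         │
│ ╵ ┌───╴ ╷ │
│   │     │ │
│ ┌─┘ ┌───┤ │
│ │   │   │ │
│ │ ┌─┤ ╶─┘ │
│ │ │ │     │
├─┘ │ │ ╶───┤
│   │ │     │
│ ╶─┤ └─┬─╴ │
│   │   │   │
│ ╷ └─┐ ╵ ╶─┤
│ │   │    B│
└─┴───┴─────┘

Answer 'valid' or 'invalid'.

Checking path validity:
Result: Invalid move at step 5: cannot move from (0, 2) to (1, 3).

invalid

Correct solution:

┌─┬─────────┐
│A│↱ → → → ↓│
│ ╵ ┌───╴ ╷ │
│↳ ↑│     │↓│
│ ┌─┘ ┌───┤ │
│ │   │   │↓│
│ │ ┌─┤ ╶─┘ │
│ │ │ │↓ ← ↲│
├─┘ │ │ ╶───┤
│   │ │↳ → ↓│
│ ╶─┤ └─┬─╴ │
│   │   │↓ ↲│
│ ╷ └─┐ ╵ ╶─┤
│ │   │  ↳ B│
└─┴───┴─────┘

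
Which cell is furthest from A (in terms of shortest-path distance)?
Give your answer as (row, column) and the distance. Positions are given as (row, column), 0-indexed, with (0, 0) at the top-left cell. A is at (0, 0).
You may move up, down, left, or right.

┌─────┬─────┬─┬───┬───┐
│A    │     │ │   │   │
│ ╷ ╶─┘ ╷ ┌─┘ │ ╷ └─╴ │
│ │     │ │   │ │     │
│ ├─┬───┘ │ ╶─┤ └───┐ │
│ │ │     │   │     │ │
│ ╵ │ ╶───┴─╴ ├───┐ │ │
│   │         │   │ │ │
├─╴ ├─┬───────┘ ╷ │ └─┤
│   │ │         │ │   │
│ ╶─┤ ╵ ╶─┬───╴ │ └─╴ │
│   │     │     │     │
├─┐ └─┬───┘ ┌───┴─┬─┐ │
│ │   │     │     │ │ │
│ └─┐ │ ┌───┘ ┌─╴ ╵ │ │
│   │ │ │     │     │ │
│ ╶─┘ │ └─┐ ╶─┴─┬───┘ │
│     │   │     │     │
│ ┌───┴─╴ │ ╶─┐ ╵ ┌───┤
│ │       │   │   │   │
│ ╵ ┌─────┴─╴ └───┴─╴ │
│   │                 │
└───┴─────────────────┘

Computing BFS distances from A to all cells:
Furthest cell: (9, 9)
Distance: 56 steps

Path from A to the furthest cell:

┌─────┬─────┬─┬───┬───┐
│A    │     │ │   │   │
│ ╷ ╶─┘ ╷ ┌─┘ │ ╷ └─╴ │
│↓│     │ │   │ │     │
│ ├─┬───┘ │ ╶─┤ └───┐ │
│↓│ │     │   │     │ │
│ ╵ │ ╶───┴─╴ ├───┐ │ │
│↳ ↓│         │↱ ↓│ │ │
├─╴ ├─┬───────┘ ╷ │ └─┤
│↓ ↲│ │        ↑│↓│   │
│ ╶─┤ ╵ ╶─┬───╴ │ └─╴ │
│↳ ↓│     │↱ → ↑│↳ → ↓│
├─┐ └─┬───┘ ┌───┴─┬─┐ │
│ │↳ ↓│↱ → ↑│     │ │↓│
│ └─┐ │ ┌───┘ ┌─╴ ╵ │ │
│   │↓│↑│     │     │↓│
│ ╶─┘ │ └─┐ ╶─┴─┬───┘ │
│↓ ← ↲│↑ ↰│↓ ← ↰│↓ ← ↲│
│ ┌───┴─╴ │ ╶─┐ ╵ ┌───┤
│↓│↱ → → ↑│↳ ↓│↑ ↲│B ↰│
│ ╵ ┌─────┴─╴ └───┴─╴ │
│↳ ↑│        ↳ → → → ↑│
└───┴─────────────────┘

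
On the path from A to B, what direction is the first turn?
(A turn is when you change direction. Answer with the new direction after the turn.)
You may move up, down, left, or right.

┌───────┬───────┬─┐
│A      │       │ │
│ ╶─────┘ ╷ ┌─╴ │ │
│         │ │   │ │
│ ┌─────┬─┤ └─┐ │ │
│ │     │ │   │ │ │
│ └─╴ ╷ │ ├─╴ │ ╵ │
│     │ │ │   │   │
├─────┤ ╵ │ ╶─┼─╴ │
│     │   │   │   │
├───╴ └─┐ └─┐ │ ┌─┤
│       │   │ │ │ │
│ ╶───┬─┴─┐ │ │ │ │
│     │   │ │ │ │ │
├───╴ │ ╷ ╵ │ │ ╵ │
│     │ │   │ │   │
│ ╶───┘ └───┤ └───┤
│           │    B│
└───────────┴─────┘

Directions: down, right, right, right, right, up, right, down, down, right, down, left, down, right, down, down, down, down, right, right
First turn direction: right

Solution:

┌───────┬───────┬─┐
│A      │↱ ↓    │ │
│ ╶─────┘ ╷ ┌─╴ │ │
│↳ → → → ↑│↓│   │ │
│ ┌─────┬─┤ └─┐ │ │
│ │     │ │↳ ↓│ │ │
│ └─╴ ╷ │ ├─╴ │ ╵ │
│     │ │ │↓ ↲│   │
├─────┤ ╵ │ ╶─┼─╴ │
│     │   │↳ ↓│   │
├───╴ └─┐ └─┐ │ ┌─┤
│       │   │↓│ │ │
│ ╶───┬─┴─┐ │ │ │ │
│     │   │ │↓│ │ │
├───╴ │ ╷ ╵ │ │ ╵ │
│     │ │   │↓│   │
│ ╶───┘ └───┤ └───┤
│           │↳ → B│
└───────────┴─────┘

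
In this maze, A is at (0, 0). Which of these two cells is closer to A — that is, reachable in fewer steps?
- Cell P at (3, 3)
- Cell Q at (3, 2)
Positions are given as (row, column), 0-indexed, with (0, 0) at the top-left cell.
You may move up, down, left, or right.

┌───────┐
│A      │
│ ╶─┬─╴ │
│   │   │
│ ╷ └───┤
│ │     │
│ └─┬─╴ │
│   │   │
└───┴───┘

Shortest path A → P at (3, 3): 6 steps
Shortest path A → Q at (3, 2): 7 steps

P is closer (6 steps vs 7 steps).

Path to P:

┌───────┐
│A      │
│ ╶─┬─╴ │
│↳ ↓│   │
│ ╷ └───┤
│ │↳ → ↓│
│ └─┬─╴ │
│   │  P│
└───┴───┘

Path to Q:

┌───────┐
│A      │
│ ╶─┬─╴ │
│↳ ↓│   │
│ ╷ └───┤
│ │↳ → ↓│
│ └─┬─╴ │
│   │Q ↲│
└───┴───┘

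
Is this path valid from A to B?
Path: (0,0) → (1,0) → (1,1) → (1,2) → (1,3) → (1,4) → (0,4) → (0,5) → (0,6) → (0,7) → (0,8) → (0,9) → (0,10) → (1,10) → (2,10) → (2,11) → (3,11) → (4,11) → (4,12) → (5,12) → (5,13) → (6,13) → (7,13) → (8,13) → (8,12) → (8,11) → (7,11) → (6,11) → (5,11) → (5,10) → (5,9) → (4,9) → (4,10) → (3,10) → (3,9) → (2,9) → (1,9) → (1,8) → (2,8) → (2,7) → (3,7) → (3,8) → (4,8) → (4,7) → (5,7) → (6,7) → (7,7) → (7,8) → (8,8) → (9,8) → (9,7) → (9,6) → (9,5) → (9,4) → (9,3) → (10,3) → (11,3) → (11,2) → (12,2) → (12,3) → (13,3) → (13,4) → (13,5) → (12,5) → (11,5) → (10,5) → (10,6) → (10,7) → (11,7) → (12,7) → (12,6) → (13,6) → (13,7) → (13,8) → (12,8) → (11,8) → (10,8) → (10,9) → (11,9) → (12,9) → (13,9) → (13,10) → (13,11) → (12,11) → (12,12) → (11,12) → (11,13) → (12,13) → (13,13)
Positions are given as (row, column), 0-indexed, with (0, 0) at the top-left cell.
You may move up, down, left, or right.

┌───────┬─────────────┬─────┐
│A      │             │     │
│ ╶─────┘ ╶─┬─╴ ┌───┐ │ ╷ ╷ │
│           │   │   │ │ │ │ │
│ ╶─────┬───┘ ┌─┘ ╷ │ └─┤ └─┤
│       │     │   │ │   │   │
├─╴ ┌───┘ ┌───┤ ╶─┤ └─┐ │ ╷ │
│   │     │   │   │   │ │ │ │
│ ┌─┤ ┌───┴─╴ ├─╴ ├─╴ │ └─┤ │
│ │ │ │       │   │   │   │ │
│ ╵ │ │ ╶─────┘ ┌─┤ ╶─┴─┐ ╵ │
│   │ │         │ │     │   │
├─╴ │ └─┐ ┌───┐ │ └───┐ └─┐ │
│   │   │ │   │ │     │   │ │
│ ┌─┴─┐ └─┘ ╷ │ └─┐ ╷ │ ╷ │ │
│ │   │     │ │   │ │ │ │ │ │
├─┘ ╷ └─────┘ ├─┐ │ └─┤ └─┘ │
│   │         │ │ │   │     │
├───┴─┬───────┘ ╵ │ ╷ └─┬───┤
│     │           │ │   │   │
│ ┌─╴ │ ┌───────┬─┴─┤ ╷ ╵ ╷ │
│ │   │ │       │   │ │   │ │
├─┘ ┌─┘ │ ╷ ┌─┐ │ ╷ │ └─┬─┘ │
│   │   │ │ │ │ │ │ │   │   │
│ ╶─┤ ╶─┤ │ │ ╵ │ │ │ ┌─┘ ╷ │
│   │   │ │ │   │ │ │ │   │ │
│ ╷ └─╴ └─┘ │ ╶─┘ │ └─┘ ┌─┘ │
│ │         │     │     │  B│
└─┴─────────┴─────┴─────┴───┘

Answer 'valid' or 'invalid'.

Checking path validity:
Result: All consecutive moves are passable.

valid

Correct solution:

┌───────┬─────────────┬─────┐
│A      │↱ → → → → → ↓│     │
│ ╶─────┘ ╶─┬─╴ ┌───┐ │ ╷ ╷ │
│↳ → → → ↑  │   │↓ ↰│↓│ │ │ │
│ ╶─────┬───┘ ┌─┘ ╷ │ └─┤ └─┤
│       │     │↓ ↲│↑│↳ ↓│   │
├─╴ ┌───┘ ┌───┤ ╶─┤ └─┐ │ ╷ │
│   │     │   │↳ ↓│↑ ↰│↓│ │ │
│ ┌─┤ ┌───┴─╴ ├─╴ ├─╴ │ └─┤ │
│ │ │ │       │↓ ↲│↱ ↑│↳ ↓│ │
│ ╵ │ │ ╶─────┘ ┌─┤ ╶─┴─┐ ╵ │
│   │ │        ↓│ │↑ ← ↰│↳ ↓│
├─╴ │ └─┐ ┌───┐ │ └───┐ └─┐ │
│   │   │ │   │↓│     │↑  │↓│
│ ┌─┴─┐ └─┘ ╷ │ └─┐ ╷ │ ╷ │ │
│ │   │     │ │↳ ↓│ │ │↑│ │↓│
├─┘ ╷ └─────┘ ├─┐ │ └─┤ └─┘ │
│   │         │ │↓│   │↑ ← ↲│
├───┴─┬───────┘ ╵ │ ╷ └─┬───┤
│     │↓ ← ← ← ← ↲│ │   │   │
│ ┌─╴ │ ┌───────┬─┴─┤ ╷ ╵ ╷ │
│ │   │↓│  ↱ → ↓│↱ ↓│ │   │ │
├─┘ ┌─┘ │ ╷ ┌─┐ │ ╷ │ └─┬─┘ │
│   │↓ ↲│ │↑│ │↓│↑│↓│   │↱ ↓│
│ ╶─┤ ╶─┤ │ │ ╵ │ │ │ ┌─┘ ╷ │
│   │↳ ↓│ │↑│↓ ↲│↑│↓│ │↱ ↑│↓│
│ ╷ └─╴ └─┘ │ ╶─┘ │ └─┘ ┌─┘ │
│ │    ↳ → ↑│↳ → ↑│↳ → ↑│  B│
└─┴─────────┴─────┴─────┴───┘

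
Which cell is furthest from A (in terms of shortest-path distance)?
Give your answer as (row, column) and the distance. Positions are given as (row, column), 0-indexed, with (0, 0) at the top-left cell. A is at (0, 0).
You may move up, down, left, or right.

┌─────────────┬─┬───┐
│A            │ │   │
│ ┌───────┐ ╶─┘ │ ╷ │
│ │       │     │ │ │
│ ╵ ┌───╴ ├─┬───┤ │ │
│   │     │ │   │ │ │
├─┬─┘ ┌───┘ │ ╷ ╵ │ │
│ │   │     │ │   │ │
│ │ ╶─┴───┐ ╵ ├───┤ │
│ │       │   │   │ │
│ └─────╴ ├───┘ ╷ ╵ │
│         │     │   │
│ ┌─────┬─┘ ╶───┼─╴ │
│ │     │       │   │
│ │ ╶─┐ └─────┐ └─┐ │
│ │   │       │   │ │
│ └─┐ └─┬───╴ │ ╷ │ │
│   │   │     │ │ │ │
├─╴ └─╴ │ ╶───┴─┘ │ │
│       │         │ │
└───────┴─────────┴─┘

Computing BFS distances from A to all cells:
Furthest cell: (3, 3)
Distance: 78 steps

Path from A to the furthest cell:

┌─────────────┬─┬───┐
│A            │ │↓ ↰│
│ ┌───────┐ ╶─┘ │ ╷ │
│↓│↱ → → ↓│     │↓│↑│
│ ╵ ┌───╴ ├─┬───┤ │ │
│↳ ↑│↓ ← ↲│ │↓ ↰│↓│↑│
├─┬─┘ ┌───┘ │ ╷ ╵ │ │
│ │↓ ↲│B ← ↰│↓│↑ ↲│↑│
│ │ ╶─┴───┐ ╵ ├───┤ │
│ │↳ → → ↓│↑ ↲│↱ ↓│↑│
│ └─────╴ ├───┘ ╷ ╵ │
│↓ ← ← ← ↲│↱ → ↑│↳ ↑│
│ ┌─────┬─┘ ╶───┼─╴ │
│↓│↱ → ↓│  ↑ ← ↰│   │
│ │ ╶─┐ └─────┐ └─┐ │
│↓│↑ ↰│↳ → → ↓│↑ ↰│ │
│ └─┐ └─┬───╴ │ ╷ │ │
│↳ ↓│↑ ↰│↓ ← ↲│ │↑│ │
├─╴ └─╴ │ ╶───┴─┘ │ │
│  ↳ → ↑│↳ → → → ↑│ │
└───────┴─────────┴─┘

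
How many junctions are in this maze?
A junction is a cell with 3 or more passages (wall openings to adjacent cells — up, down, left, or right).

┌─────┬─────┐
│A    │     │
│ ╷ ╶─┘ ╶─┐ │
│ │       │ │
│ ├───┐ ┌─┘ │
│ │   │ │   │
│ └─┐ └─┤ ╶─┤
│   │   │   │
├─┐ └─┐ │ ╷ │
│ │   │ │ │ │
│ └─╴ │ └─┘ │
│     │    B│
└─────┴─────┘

Checking each cell for number of passages:

Junctions found (3+ passages):
  (0, 1): 3 passages
  (1, 3): 4 passages
  (3, 4): 3 passages
Total junctions: 3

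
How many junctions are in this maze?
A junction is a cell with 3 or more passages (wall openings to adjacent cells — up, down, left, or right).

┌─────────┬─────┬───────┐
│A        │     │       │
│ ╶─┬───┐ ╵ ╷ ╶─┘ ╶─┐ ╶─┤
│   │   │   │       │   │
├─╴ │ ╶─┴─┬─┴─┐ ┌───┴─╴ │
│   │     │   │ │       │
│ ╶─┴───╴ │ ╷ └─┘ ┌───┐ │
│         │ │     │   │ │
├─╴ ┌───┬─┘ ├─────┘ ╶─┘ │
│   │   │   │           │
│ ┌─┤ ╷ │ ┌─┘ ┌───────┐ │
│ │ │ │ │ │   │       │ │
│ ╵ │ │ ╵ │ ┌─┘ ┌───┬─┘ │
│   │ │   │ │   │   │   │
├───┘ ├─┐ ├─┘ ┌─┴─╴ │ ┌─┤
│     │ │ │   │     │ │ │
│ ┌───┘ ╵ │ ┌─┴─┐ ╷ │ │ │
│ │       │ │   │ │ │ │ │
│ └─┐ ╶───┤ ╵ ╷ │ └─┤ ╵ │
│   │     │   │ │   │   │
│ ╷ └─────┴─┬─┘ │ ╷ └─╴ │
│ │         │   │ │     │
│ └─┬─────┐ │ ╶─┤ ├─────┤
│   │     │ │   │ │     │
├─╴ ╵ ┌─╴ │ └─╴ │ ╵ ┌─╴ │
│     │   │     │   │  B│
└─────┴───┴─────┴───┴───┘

Checking each cell for number of passages:

Junctions found (3+ passages):
  (0, 6): 3 passages
  (0, 10): 3 passages
  (1, 7): 3 passages
  (1, 8): 3 passages
  (2, 11): 3 passages
  (3, 1): 3 passages
  (4, 9): 3 passages
  (4, 11): 3 passages
  (6, 4): 3 passages
  (7, 8): 3 passages
  (7, 9): 3 passages
  (8, 2): 3 passages
  (8, 3): 3 passages
  (9, 0): 3 passages
  (9, 8): 3 passages
  (9, 11): 3 passages
  (12, 1): 3 passages
Total junctions: 17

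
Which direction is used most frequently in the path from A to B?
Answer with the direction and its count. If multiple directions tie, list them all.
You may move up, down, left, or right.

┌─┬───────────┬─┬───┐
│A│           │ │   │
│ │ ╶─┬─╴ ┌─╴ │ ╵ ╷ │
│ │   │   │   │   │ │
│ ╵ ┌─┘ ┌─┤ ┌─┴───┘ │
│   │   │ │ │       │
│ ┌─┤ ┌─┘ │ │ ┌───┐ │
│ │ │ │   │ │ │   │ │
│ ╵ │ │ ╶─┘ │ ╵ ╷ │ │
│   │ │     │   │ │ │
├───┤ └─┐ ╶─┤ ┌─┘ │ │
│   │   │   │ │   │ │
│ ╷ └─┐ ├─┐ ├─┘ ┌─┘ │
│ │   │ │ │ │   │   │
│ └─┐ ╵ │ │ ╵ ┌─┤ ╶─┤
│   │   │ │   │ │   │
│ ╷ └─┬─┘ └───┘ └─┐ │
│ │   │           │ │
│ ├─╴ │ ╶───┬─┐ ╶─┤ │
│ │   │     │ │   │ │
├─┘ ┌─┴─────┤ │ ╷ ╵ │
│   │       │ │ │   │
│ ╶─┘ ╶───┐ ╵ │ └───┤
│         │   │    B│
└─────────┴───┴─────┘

Directions: down, down, right, up, up, right, right, right, right, right, down, left, down, down, down, left, down, right, down, down, right, up, right, up, right, up, up, left, down, left, up, up, right, right, right, down, down, down, down, left, down, right, down, down, down, left, up, left, down, down, right, right
Counts: {'down': 20, 'right': 16, 'up': 9, 'left': 7}
Most common: down (20 times)

Solution:

┌─┬───────────┬─┬───┐
│A│↱ → → → → ↓│ │   │
│ │ ╶─┬─╴ ┌─╴ │ ╵ ╷ │
│↓│↑  │   │↓ ↲│   │ │
│ ╵ ┌─┘ ┌─┤ ┌─┴───┘ │
│↳ ↑│   │ │↓│↱ → → ↓│
│ ┌─┤ ┌─┘ │ │ ┌───┐ │
│ │ │ │   │↓│↑│↓ ↰│↓│
│ ╵ │ │ ╶─┘ │ ╵ ╷ │ │
│   │ │  ↓ ↲│↑ ↲│↑│↓│
├───┤ └─┐ ╶─┤ ┌─┘ │ │
│   │   │↳ ↓│ │↱ ↑│↓│
│ ╷ └─┐ ├─┐ ├─┘ ┌─┘ │
│ │   │ │ │↓│↱ ↑│↓ ↲│
│ └─┐ ╵ │ │ ╵ ┌─┤ ╶─┤
│   │   │ │↳ ↑│ │↳ ↓│
│ ╷ └─┬─┘ └───┘ └─┐ │
│ │   │           │↓│
│ ├─╴ │ ╶───┬─┐ ╶─┤ │
│ │   │     │ │↓ ↰│↓│
├─┘ ┌─┴─────┤ │ ╷ ╵ │
│   │       │ │↓│↑ ↲│
│ ╶─┘ ╶───┐ ╵ │ └───┤
│         │   │↳ → B│
└─────────┴───┴─────┘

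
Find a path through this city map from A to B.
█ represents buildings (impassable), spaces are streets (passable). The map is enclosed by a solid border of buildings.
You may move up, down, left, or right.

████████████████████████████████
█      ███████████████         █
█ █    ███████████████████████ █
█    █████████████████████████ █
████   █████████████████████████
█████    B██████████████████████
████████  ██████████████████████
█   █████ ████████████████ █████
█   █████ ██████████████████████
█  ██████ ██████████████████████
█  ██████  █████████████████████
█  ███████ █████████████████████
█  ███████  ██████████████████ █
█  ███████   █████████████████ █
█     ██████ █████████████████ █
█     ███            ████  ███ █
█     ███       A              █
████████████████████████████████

Finding the shortest path from A to B:
Movement: cardinal only
Path length: 18 steps
Directions: up → left → left → left → left → up → up → left → up → left → up → up → left → up → up → up → up → up

Solution:

████████████████████████████████
█      ███████████████         █
█ █    ███████████████████████ █
█    █████████████████████████ █
████   █████████████████████████
█████    B██████████████████████
████████ ↑██████████████████████
█   █████↑████████████████ █████
█   █████↑██████████████████████
█  ██████↑██████████████████████
█  ██████↑↰█████████████████████
█  ███████↑█████████████████████
█  ███████↑↰██████████████████ █
█  ███████ ↑↰█████████████████ █
█     ██████↑█████████████████ █
█     ███   ↑←←←↰    ████  ███ █
█     ███       A              █
████████████████████████████████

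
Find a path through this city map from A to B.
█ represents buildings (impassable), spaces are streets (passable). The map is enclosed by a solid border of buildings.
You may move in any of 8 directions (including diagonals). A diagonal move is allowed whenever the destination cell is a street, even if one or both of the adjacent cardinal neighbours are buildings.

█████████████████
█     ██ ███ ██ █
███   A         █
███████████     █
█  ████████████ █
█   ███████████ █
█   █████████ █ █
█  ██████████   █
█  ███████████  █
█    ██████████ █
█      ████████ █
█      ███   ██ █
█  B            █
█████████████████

Finding the shortest path from A to B:
Movement: 8-directional
Path length: 28 steps
Directions: right → right → right → right → right → right → right → down-right → down-right → down → down → down → down → down → down → down → down-left → left → left → left → left → left → left → left → left → left → left → left

Solution:

█████████████████
█     ██ ███ ██ █
███   A→→→→→→↘  █
███████████   ↘ █
█  ████████████↓█
█   ███████████↓█
█   █████████ █↓█
█  ██████████  ↓█
█  ███████████ ↓█
█    ██████████↓█
█      ████████↓█
█      ███   ██↙█
█  B←←←←←←←←←←← █
█████████████████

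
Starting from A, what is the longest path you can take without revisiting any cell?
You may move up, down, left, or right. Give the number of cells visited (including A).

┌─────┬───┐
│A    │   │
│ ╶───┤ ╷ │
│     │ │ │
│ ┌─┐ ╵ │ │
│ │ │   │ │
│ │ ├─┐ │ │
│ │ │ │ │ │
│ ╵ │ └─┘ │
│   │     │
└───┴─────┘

Finding longest simple path using DFS:
Start: (0, 0)
Longest path visits 16 cells
Path: A → down → right → right → down → right → up → up → right → down → down → down → down → left → left → up

Solution:

┌─────┬───┐
│A    │↱ ↓│
│ ╶───┤ ╷ │
│↳ → ↓│↑│↓│
│ ┌─┐ ╵ │ │
│ │ │↳ ↑│↓│
│ │ ├─┐ │ │
│ │ │B│ │↓│
│ ╵ │ └─┘ │
│   │↑ ← ↲│
└───┴─────┘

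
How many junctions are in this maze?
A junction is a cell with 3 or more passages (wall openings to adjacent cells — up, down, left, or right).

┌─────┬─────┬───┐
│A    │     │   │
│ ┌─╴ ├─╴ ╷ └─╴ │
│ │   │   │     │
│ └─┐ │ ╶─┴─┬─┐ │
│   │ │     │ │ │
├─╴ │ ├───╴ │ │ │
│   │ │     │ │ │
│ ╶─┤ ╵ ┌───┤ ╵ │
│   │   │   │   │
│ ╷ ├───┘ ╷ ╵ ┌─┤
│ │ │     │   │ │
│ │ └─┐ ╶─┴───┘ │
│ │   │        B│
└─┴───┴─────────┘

Checking each cell for number of passages:

Junctions found (3+ passages):
  (0, 4): 3 passages
  (1, 2): 3 passages
  (1, 7): 3 passages
  (4, 0): 3 passages
  (4, 6): 3 passages
  (5, 3): 3 passages
Total junctions: 6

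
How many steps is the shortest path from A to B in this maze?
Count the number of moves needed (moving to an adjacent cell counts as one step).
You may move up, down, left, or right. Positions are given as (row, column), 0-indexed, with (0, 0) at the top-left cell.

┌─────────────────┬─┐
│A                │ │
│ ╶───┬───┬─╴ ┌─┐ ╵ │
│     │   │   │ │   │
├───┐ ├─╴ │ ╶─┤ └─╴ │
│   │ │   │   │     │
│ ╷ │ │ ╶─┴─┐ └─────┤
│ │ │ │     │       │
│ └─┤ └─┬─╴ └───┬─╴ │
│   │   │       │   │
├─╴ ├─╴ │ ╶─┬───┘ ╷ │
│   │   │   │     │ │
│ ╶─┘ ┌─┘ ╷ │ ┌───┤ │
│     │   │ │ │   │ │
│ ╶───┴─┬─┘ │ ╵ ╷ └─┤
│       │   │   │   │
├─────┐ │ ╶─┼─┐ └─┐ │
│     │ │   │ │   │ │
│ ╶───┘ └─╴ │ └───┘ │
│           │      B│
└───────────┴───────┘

Using BFS to find shortest path:
Start: (0, 0), End: (9, 9)
Path found:
(0,0) → (0,1) → (0,2) → (0,3) → (0,4) → (0,5) → (0,6) → (1,6) → (1,5) → (2,5) → (2,6) → (3,6) → (3,7) → (3,8) → (3,9) → (4,9) → (4,8) → (5,8) → (5,7) → (5,6) → (6,6) → (7,6) → (7,7) → (6,7) → (6,8) → (7,8) → (7,9) → (8,9) → (9,9)
Number of steps: 28

Solution:

┌─────────────────┬─┐
│A → → → → → ↓    │ │
│ ╶───┬───┬─╴ ┌─┐ ╵ │
│     │   │↓ ↲│ │   │
├───┐ ├─╴ │ ╶─┤ └─╴ │
│   │ │   │↳ ↓│     │
│ ╷ │ │ ╶─┴─┐ └─────┤
│ │ │ │     │↳ → → ↓│
│ └─┤ └─┬─╴ └───┬─╴ │
│   │   │       │↓ ↲│
├─╴ ├─╴ │ ╶─┬───┘ ╷ │
│   │   │   │↓ ← ↲│ │
│ ╶─┘ ┌─┘ ╷ │ ┌───┤ │
│     │   │ │↓│↱ ↓│ │
│ ╶───┴─┬─┘ │ ╵ ╷ └─┤
│       │   │↳ ↑│↳ ↓│
├─────┐ │ ╶─┼─┐ └─┐ │
│     │ │   │ │   │↓│
│ ╶───┘ └─╴ │ └───┘ │
│           │      B│
└───────────┴───────┘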